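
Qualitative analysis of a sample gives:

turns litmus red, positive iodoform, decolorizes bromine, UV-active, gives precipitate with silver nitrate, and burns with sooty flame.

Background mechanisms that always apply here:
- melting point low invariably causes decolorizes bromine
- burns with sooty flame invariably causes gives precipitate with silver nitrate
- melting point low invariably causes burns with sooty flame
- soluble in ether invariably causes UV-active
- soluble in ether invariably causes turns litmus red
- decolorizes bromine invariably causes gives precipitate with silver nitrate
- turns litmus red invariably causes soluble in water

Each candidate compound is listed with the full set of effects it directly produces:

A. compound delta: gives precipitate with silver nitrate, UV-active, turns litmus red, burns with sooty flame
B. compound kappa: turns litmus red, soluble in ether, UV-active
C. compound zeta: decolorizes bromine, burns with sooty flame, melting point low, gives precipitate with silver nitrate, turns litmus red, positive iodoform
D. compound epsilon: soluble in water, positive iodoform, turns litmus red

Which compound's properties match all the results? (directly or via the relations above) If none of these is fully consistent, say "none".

none

Checking each candidate against the observations:
(A) compound delta — turns litmus red ✓; positive iodoform ✗; decolorizes bromine ✗; UV-active ✓; gives precipitate with silver nitrate ✓; burns with sooty flame ✓
(B) compound kappa — does not account for positive iodoform, decolorizes bromine, gives precipitate with silver nitrate, burns with sooty flame
(C) compound zeta — turns litmus red ✓; positive iodoform ✓; decolorizes bromine ✓; UV-active ✗; gives precipitate with silver nitrate ✓; burns with sooty flame ✓
(D) compound epsilon — does not account for decolorizes bromine, UV-active, gives precipitate with silver nitrate, burns with sooty flame
No candidate is consistent with all observations.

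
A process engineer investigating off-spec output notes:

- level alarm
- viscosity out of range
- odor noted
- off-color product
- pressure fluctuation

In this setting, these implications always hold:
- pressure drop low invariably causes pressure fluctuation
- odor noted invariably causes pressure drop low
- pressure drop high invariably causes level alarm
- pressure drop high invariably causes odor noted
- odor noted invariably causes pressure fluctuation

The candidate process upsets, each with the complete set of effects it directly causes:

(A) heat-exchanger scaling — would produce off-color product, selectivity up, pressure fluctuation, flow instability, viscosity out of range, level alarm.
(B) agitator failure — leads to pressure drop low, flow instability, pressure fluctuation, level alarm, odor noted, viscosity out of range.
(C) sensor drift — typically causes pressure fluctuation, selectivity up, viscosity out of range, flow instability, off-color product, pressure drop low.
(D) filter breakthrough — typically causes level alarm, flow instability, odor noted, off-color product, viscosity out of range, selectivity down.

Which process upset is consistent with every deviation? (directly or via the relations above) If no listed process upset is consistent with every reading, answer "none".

Testing each hypothesis:
(A) heat-exchanger scaling — does not account for odor noted
(B) agitator failure — does not account for off-color product
(C) sensor drift — does not account for level alarm, odor noted
(D) filter breakthrough — level alarm match; viscosity out of range match; odor noted match; off-color product match; pressure fluctuation match (via odor noted → pressure fluctuation)
(D) alone accounts for all the evidence.

D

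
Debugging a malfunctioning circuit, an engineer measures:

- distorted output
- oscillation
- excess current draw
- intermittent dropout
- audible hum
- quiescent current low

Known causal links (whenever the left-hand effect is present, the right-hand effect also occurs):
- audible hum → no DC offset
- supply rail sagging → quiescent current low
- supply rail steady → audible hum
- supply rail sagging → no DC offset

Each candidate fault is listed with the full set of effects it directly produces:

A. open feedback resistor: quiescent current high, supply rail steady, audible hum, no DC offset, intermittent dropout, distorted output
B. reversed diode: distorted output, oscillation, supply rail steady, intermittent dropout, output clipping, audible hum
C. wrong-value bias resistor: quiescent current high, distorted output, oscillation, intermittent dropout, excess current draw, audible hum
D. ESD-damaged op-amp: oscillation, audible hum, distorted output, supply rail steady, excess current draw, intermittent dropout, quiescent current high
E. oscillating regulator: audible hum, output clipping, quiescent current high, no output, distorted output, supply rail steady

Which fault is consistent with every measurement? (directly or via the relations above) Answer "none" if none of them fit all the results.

none

Checking each candidate against the observations:
(A) open feedback resistor — fails on oscillation, excess current draw, quiescent current low (predicts quiescent current high, not quiescent current low)
(B) reversed diode — distorted output yes; oscillation yes; excess current draw NO; intermittent dropout yes; audible hum yes; quiescent current low NO
(C) wrong-value bias resistor — fails on quiescent current low (predicts quiescent current high, not quiescent current low)
(D) ESD-damaged op-amp — distorted output yes; oscillation yes; excess current draw yes; intermittent dropout yes; audible hum yes; quiescent current low NO
(E) oscillating regulator — fails on oscillation, excess current draw, intermittent dropout, quiescent current low (predicts quiescent current high, not quiescent current low)
No candidate is consistent with all observations.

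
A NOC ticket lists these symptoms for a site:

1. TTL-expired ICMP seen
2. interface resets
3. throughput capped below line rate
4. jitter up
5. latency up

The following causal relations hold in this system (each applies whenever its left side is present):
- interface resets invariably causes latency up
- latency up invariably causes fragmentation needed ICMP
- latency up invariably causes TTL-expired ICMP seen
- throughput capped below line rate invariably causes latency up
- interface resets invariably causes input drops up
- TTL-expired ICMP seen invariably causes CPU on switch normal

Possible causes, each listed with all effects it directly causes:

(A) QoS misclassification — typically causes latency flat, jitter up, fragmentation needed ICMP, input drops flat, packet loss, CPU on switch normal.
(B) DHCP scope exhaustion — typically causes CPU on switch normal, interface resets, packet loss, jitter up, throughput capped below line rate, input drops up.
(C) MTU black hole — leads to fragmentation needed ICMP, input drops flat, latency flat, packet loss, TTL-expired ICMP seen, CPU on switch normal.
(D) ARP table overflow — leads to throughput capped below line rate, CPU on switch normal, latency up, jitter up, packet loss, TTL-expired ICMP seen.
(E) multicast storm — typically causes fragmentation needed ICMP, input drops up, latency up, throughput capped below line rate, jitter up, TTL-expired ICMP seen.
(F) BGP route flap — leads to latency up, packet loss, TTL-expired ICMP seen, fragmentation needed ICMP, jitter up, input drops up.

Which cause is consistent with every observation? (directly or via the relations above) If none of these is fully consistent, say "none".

B

Per-candidate check:
(A) QoS misclassification — fails on TTL-expired ICMP seen, interface resets, throughput capped below line rate, latency up (predicts latency flat, not latency up)
(B) DHCP scope exhaustion — accounts for every observation (TTL-expired ICMP seen by interface resets → latency up → TTL-expired ICMP seen)
(C) MTU black hole — TTL-expired ICMP seen match; interface resets miss; throughput capped below line rate miss; jitter up miss; latency up miss
(D) ARP table overflow — does not account for interface resets
(E) multicast storm — TTL-expired ICMP seen match; interface resets miss; throughput capped below line rate match; jitter up match; latency up match
(F) BGP route flap — does not account for interface resets, throughput capped below line rate
(B) is the only candidate with no mismatches.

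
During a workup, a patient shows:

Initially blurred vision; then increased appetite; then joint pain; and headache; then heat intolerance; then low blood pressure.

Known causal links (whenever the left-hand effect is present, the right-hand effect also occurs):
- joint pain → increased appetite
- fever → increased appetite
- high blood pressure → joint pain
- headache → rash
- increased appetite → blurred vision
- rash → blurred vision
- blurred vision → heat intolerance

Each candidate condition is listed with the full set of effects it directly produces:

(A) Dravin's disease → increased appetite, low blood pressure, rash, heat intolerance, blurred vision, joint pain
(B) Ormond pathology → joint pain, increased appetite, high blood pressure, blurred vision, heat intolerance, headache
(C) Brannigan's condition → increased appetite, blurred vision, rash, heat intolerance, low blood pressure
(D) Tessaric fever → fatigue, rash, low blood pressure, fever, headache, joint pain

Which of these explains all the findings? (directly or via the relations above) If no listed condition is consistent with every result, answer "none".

Per-candidate check:
(A) Dravin's disease — does not account for headache
(B) Ormond pathology — blurred vision +; increased appetite +; joint pain +; headache +; heat intolerance +; low blood pressure -
(C) Brannigan's condition — blurred vision +; increased appetite +; joint pain -; headache -; heat intolerance +; low blood pressure +
(D) Tessaric fever — accounts for every observation (blurred vision via rash → blurred vision)
(D) is the only candidate with no mismatches.

D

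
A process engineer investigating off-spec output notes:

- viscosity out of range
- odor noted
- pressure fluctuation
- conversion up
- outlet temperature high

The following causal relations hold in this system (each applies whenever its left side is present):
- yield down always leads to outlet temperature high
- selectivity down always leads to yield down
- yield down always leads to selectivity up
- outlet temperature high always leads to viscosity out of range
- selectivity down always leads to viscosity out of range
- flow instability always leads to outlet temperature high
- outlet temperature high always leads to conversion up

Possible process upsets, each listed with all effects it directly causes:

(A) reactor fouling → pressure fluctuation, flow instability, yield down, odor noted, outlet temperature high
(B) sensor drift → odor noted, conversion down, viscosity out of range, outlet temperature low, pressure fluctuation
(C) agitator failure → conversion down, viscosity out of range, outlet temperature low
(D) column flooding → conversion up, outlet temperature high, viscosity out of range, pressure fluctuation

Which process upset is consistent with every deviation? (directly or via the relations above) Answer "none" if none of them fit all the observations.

A

Testing each hypothesis:
(A) reactor fouling — viscosity out of range match (by outlet temperature high → viscosity out of range); odor noted match; pressure fluctuation match; conversion up match (by outlet temperature high → conversion up); outlet temperature high match
(B) sensor drift — viscosity out of range match; odor noted match; pressure fluctuation match; conversion up miss; outlet temperature high miss
(C) agitator failure — fails on odor noted, pressure fluctuation, conversion up, outlet temperature high (predicts conversion down, not conversion up; predicts outlet temperature low, not outlet temperature high)
(D) column flooding — viscosity out of range match; odor noted miss; pressure fluctuation match; conversion up match; outlet temperature high match
(A) is the only candidate with no mismatches.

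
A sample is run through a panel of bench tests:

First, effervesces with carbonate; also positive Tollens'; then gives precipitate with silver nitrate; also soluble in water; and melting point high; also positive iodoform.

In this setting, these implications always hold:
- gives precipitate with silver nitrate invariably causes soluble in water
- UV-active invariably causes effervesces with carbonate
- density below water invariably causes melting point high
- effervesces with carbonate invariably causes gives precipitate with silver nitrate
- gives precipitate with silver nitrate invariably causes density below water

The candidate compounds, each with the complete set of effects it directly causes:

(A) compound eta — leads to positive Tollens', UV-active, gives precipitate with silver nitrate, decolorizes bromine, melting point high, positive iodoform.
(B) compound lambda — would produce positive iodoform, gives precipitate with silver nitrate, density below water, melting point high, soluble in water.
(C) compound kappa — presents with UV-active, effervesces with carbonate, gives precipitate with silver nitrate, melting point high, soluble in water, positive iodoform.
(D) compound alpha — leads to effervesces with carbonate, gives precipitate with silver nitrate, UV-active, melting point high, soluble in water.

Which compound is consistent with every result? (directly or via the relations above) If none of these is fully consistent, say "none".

A

Checking each candidate against the observations:
(A) compound eta — effervesces with carbonate yes (via UV-active → effervesces with carbonate); positive Tollens' yes; gives precipitate with silver nitrate yes; soluble in water yes (via gives precipitate with silver nitrate → soluble in water); melting point high yes; positive iodoform yes
(B) compound lambda — effervesces with carbonate NO; positive Tollens' NO; gives precipitate with silver nitrate yes; soluble in water yes; melting point high yes; positive iodoform yes
(C) compound kappa — does not account for positive Tollens'
(D) compound alpha — effervesces with carbonate yes; positive Tollens' NO; gives precipitate with silver nitrate yes; soluble in water yes; melting point high yes; positive iodoform NO
(A) alone accounts for all the evidence.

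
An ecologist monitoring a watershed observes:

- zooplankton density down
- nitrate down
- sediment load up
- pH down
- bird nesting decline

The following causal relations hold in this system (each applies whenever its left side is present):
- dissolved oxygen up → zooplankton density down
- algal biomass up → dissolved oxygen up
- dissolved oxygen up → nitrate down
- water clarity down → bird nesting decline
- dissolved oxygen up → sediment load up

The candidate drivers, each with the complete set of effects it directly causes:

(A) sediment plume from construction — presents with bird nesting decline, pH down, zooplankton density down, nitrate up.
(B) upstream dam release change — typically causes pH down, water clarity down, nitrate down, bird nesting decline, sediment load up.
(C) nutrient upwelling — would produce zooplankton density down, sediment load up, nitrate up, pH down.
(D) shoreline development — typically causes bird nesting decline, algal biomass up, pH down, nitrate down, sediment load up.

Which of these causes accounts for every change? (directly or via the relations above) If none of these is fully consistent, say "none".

For each candidate, compare predicted effects to what was observed:
(A) sediment plume from construction — zooplankton density down +; nitrate down -; sediment load up -; pH down +; bird nesting decline +
(B) upstream dam release change — zooplankton density down -; nitrate down +; sediment load up +; pH down +; bird nesting decline +
(C) nutrient upwelling — zooplankton density down +; nitrate down -; sediment load up +; pH down +; bird nesting decline -
(D) shoreline development — accounts for every observation (zooplankton density down via algal biomass up → dissolved oxygen up → zooplankton density down)
(D) alone accounts for all the evidence.

D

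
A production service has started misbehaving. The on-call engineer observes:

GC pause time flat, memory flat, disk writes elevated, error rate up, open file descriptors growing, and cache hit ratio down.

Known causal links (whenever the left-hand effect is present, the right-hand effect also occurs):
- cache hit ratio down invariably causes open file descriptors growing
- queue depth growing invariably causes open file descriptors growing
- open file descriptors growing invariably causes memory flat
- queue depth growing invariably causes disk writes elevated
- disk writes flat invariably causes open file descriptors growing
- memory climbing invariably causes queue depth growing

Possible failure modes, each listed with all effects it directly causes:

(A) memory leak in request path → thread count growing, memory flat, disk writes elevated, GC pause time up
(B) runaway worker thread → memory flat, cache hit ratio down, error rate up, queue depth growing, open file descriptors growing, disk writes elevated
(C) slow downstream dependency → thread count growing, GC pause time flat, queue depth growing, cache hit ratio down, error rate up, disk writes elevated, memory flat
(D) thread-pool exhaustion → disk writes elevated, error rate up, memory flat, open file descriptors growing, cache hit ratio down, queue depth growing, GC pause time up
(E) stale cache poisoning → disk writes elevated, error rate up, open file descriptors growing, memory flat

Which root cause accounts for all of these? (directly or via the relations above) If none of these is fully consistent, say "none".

Testing each hypothesis:
(A) memory leak in request path — GC pause time flat NO; memory flat yes; disk writes elevated yes; error rate up NO; open file descriptors growing NO; cache hit ratio down NO
(B) runaway worker thread — does not account for GC pause time flat
(C) slow downstream dependency — accounts for every observation (open file descriptors growing through cache hit ratio down → open file descriptors growing)
(D) thread-pool exhaustion — GC pause time flat NO; memory flat yes; disk writes elevated yes; error rate up yes; open file descriptors growing yes; cache hit ratio down yes
(E) stale cache poisoning — GC pause time flat NO; memory flat yes; disk writes elevated yes; error rate up yes; open file descriptors growing yes; cache hit ratio down NO
(C) alone accounts for all the evidence.

C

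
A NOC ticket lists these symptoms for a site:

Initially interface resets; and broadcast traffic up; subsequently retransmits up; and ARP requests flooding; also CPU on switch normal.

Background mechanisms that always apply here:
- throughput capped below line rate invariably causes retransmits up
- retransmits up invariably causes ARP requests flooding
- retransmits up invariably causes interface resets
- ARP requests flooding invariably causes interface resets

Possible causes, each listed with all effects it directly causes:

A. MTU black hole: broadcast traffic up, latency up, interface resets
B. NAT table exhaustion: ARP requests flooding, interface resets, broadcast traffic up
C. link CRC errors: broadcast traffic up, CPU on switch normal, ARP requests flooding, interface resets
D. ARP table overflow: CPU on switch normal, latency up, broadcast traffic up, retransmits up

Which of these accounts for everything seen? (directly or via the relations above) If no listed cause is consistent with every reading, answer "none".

Checking each candidate against the observations:
(A) MTU black hole — interface resets +; broadcast traffic up +; retransmits up -; ARP requests flooding -; CPU on switch normal -
(B) NAT table exhaustion — interface resets +; broadcast traffic up +; retransmits up -; ARP requests flooding +; CPU on switch normal -
(C) link CRC errors — interface resets +; broadcast traffic up +; retransmits up -; ARP requests flooding +; CPU on switch normal +
(D) ARP table overflow — accounts for every observation (interface resets through retransmits up → interface resets)
(D) alone accounts for all the evidence.

D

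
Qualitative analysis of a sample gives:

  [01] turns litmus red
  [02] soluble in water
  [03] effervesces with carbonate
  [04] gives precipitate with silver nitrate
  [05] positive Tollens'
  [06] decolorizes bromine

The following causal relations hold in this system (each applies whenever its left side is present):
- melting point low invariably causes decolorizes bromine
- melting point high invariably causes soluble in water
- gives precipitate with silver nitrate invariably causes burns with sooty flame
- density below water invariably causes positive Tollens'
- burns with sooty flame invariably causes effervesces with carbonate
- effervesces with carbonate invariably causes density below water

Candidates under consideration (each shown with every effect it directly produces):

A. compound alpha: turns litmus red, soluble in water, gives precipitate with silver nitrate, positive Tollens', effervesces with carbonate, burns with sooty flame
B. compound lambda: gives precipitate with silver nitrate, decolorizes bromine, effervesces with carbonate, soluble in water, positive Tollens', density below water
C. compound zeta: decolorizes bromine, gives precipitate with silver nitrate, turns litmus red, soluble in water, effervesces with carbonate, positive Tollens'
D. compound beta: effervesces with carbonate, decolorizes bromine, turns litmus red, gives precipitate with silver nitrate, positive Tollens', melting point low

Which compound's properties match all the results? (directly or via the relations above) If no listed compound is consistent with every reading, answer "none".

C

For each candidate, compare predicted effects to what was observed:
(A) compound alpha — turns litmus red yes; soluble in water yes; effervesces with carbonate yes; gives precipitate with silver nitrate yes; positive Tollens' yes; decolorizes bromine NO
(B) compound lambda — does not account for turns litmus red
(C) compound zeta — turns litmus red yes; soluble in water yes; effervesces with carbonate yes; gives precipitate with silver nitrate yes; positive Tollens' yes; decolorizes bromine yes
(D) compound beta — turns litmus red yes; soluble in water NO; effervesces with carbonate yes; gives precipitate with silver nitrate yes; positive Tollens' yes; decolorizes bromine yes
Only (C) is consistent with every observation.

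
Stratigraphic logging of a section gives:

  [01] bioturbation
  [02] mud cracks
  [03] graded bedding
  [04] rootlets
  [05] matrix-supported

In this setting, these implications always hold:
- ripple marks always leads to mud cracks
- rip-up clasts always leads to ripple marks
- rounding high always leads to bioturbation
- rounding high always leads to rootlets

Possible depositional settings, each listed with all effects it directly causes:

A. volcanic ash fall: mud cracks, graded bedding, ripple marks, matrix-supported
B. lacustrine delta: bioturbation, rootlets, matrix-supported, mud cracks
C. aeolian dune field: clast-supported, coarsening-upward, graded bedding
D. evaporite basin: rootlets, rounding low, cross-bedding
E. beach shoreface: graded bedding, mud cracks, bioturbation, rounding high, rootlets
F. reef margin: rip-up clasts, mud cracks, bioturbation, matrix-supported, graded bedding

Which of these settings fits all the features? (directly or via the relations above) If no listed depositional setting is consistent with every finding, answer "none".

none

For each candidate, compare predicted effects to what was observed:
(A) volcanic ash fall — does not account for bioturbation, rootlets
(B) lacustrine delta — bioturbation ✓; mud cracks ✓; graded bedding ✗; rootlets ✓; matrix-supported ✓
(C) aeolian dune field — bioturbation ✗; mud cracks ✗; graded bedding ✓; rootlets ✗; matrix-supported ✗
(D) evaporite basin — does not account for bioturbation, mud cracks, graded bedding, matrix-supported
(E) beach shoreface — bioturbation ✓; mud cracks ✓; graded bedding ✓; rootlets ✓; matrix-supported ✗
(F) reef margin — bioturbation ✓; mud cracks ✓; graded bedding ✓; rootlets ✗; matrix-supported ✓
None of the listed candidates fits everything.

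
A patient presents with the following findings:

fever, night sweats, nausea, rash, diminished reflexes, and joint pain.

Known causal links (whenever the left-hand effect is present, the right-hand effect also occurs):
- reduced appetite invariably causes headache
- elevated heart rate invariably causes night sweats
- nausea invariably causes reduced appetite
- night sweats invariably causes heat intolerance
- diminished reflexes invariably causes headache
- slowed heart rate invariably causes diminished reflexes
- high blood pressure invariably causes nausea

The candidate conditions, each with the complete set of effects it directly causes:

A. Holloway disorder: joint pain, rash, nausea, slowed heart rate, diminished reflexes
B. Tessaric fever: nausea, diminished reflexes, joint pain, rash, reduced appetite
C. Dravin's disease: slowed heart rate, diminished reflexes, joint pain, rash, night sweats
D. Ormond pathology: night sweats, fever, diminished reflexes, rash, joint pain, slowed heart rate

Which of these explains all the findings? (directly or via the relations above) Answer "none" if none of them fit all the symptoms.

Checking each candidate against the observations:
(A) Holloway disorder — does not account for fever, night sweats
(B) Tessaric fever — does not account for fever, night sweats
(C) Dravin's disease — does not account for fever, nausea
(D) Ormond pathology — fever +; night sweats +; nausea -; rash +; diminished reflexes +; joint pain +
None of the listed candidates fits everything.

none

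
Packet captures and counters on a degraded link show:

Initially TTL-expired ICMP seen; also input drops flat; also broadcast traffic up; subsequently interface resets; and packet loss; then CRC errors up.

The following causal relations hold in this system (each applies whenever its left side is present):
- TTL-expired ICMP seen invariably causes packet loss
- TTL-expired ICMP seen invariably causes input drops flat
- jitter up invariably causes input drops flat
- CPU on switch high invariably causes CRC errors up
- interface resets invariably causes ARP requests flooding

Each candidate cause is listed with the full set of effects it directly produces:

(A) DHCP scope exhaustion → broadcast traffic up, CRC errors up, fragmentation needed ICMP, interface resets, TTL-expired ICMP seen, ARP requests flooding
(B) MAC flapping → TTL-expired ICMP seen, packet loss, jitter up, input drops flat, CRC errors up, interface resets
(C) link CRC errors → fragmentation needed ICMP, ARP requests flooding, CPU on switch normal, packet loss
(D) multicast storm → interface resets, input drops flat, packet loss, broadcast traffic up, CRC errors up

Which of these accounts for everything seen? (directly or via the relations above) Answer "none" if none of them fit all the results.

A

Checking each candidate against the observations:
(A) DHCP scope exhaustion — accounts for every observation (input drops flat via TTL-expired ICMP seen → input drops flat)
(B) MAC flapping — TTL-expired ICMP seen yes; input drops flat yes; broadcast traffic up NO; interface resets yes; packet loss yes; CRC errors up yes
(C) link CRC errors — TTL-expired ICMP seen NO; input drops flat NO; broadcast traffic up NO; interface resets NO; packet loss yes; CRC errors up NO
(D) multicast storm — does not account for TTL-expired ICMP seen
(A) alone accounts for all the evidence.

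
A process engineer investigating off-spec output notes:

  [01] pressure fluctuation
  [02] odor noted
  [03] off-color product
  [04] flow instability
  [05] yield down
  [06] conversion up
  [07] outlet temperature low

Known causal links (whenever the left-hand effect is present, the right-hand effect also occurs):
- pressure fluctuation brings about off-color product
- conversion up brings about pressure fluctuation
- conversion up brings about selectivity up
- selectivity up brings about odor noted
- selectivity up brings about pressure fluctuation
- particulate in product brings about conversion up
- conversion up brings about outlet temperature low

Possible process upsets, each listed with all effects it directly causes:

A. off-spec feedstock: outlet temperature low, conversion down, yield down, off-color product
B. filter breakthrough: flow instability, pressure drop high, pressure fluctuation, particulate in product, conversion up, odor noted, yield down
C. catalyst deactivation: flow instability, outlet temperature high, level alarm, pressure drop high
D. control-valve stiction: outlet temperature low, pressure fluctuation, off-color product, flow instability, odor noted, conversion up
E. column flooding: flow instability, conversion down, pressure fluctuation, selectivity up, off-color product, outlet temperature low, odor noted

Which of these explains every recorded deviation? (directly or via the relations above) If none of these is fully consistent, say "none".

Testing each hypothesis:
(A) off-spec feedstock — fails on pressure fluctuation, odor noted, flow instability, conversion up (predicts conversion down, not conversion up)
(B) filter breakthrough — accounts for every observation (off-color product through pressure fluctuation → off-color product)
(C) catalyst deactivation — pressure fluctuation -; odor noted -; off-color product -; flow instability +; yield down -; conversion up -; outlet temperature low -
(D) control-valve stiction — does not account for yield down
(E) column flooding — pressure fluctuation +; odor noted +; off-color product +; flow instability +; yield down -; conversion up -; outlet temperature low +
(B) is the only candidate with no mismatches.

B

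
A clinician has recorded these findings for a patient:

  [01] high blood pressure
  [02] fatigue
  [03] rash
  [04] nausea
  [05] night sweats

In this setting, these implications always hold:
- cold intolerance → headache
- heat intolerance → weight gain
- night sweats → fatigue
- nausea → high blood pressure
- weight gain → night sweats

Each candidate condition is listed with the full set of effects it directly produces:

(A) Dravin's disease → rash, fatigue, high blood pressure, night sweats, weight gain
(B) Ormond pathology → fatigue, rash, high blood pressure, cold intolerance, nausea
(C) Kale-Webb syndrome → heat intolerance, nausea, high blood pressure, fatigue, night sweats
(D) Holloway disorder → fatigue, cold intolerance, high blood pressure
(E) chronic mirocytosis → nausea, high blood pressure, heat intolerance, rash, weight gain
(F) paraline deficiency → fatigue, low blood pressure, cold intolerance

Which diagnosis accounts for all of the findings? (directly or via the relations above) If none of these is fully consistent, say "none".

E

Testing each hypothesis:
(A) Dravin's disease — high blood pressure match; fatigue match; rash match; nausea miss; night sweats match
(B) Ormond pathology — does not account for night sweats
(C) Kale-Webb syndrome — does not account for rash
(D) Holloway disorder — high blood pressure match; fatigue match; rash miss; nausea miss; night sweats miss
(E) chronic mirocytosis — accounts for every observation (fatigue by weight gain → night sweats → fatigue)
(F) paraline deficiency — fails on high blood pressure, rash, nausea, night sweats (predicts low blood pressure, not high blood pressure)
Only (E) is consistent with every observation.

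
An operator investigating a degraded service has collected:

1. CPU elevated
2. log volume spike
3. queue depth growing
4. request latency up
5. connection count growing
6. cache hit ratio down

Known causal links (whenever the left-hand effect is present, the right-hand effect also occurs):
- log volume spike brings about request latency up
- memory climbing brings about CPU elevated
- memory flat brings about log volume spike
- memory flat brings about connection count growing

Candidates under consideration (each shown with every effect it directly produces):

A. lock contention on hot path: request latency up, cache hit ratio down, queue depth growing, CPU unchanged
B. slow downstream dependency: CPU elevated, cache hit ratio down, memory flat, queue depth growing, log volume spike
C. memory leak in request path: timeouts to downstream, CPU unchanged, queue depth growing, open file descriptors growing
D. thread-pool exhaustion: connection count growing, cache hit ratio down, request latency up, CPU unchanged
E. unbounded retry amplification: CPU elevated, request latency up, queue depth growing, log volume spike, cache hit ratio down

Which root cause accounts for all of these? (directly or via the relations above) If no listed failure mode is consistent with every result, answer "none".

B

Testing each hypothesis:
(A) lock contention on hot path — fails on CPU elevated, log volume spike, connection count growing (predicts CPU unchanged, not CPU elevated)
(B) slow downstream dependency — accounts for every observation (request latency up via log volume spike → request latency up)
(C) memory leak in request path — fails on CPU elevated, log volume spike, request latency up, connection count growing, cache hit ratio down (predicts CPU unchanged, not CPU elevated)
(D) thread-pool exhaustion — fails on CPU elevated, log volume spike, queue depth growing (predicts CPU unchanged, not CPU elevated)
(E) unbounded retry amplification — CPU elevated ✓; log volume spike ✓; queue depth growing ✓; request latency up ✓; connection count growing ✗; cache hit ratio down ✓
(B) alone accounts for all the evidence.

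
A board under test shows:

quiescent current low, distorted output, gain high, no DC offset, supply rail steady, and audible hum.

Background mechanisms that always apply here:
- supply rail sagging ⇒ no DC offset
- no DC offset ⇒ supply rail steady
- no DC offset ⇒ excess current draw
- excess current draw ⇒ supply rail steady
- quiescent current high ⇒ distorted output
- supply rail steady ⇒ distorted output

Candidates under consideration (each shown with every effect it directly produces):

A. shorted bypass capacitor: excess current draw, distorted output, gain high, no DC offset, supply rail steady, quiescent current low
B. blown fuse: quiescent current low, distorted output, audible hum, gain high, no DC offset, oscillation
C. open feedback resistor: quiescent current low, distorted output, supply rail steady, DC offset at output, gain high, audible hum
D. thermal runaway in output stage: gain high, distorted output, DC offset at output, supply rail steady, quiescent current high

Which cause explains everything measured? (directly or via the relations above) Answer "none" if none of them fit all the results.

B

Per-candidate check:
(A) shorted bypass capacitor — quiescent current low yes; distorted output yes; gain high yes; no DC offset yes; supply rail steady yes; audible hum NO
(B) blown fuse — quiescent current low yes; distorted output yes; gain high yes; no DC offset yes; supply rail steady yes (through no DC offset → supply rail steady); audible hum yes
(C) open feedback resistor — quiescent current low yes; distorted output yes; gain high yes; no DC offset NO; supply rail steady yes; audible hum yes
(D) thermal runaway in output stage — quiescent current low NO; distorted output yes; gain high yes; no DC offset NO; supply rail steady yes; audible hum NO
(B) alone accounts for all the evidence.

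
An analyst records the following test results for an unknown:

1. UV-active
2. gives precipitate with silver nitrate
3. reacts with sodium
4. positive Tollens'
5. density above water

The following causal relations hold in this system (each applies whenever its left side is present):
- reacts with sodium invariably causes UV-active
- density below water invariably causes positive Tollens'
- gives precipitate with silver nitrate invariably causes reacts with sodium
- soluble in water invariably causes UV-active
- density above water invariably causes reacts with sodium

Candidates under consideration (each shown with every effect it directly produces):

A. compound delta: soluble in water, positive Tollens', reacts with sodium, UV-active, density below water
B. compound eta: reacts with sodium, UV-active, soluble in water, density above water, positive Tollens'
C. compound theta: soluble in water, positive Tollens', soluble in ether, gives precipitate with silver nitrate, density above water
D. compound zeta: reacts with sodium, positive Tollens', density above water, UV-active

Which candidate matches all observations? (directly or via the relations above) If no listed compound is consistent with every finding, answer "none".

Per-candidate check:
(A) compound delta — UV-active match; gives precipitate with silver nitrate miss; reacts with sodium match; positive Tollens' match; density above water miss
(B) compound eta — UV-active match; gives precipitate with silver nitrate miss; reacts with sodium match; positive Tollens' match; density above water match
(C) compound theta — accounts for every observation (UV-active through soluble in water → UV-active)
(D) compound zeta — does not account for gives precipitate with silver nitrate
Only (C) is consistent with every observation.

C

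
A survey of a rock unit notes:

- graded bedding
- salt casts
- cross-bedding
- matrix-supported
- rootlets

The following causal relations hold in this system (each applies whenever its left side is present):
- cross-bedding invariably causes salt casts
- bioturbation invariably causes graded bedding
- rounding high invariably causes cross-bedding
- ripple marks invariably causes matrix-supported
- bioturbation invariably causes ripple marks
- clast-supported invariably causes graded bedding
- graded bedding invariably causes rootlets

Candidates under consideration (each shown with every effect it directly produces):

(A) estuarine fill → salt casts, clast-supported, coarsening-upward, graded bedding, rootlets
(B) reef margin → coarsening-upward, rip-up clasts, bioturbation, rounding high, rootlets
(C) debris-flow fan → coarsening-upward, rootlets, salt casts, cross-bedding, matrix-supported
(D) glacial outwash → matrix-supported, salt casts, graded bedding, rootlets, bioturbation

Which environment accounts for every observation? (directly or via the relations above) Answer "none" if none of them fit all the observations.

Per-candidate check:
(A) estuarine fill — graded bedding yes; salt casts yes; cross-bedding NO; matrix-supported NO; rootlets yes
(B) reef margin — accounts for every observation (graded bedding by bioturbation → graded bedding)
(C) debris-flow fan — does not account for graded bedding
(D) glacial outwash — does not account for cross-bedding
Only (B) is consistent with every observation.

B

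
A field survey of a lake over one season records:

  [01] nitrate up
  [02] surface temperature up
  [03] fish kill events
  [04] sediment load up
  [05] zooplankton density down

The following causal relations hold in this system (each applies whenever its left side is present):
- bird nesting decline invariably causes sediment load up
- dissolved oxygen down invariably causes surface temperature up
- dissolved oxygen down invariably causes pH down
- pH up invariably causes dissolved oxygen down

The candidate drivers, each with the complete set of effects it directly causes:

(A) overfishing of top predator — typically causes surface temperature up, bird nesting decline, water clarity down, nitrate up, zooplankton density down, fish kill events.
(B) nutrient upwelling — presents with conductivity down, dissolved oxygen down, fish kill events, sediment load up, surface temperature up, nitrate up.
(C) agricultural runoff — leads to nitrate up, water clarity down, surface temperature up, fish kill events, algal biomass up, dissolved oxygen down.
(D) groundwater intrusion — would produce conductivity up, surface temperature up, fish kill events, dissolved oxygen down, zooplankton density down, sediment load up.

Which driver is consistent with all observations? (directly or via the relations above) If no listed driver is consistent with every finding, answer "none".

Testing each hypothesis:
(A) overfishing of top predator — accounts for every observation (sediment load up via bird nesting decline → sediment load up)
(B) nutrient upwelling — does not account for zooplankton density down
(C) agricultural runoff — does not account for sediment load up, zooplankton density down
(D) groundwater intrusion — does not account for nitrate up
(A) alone accounts for all the evidence.

A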